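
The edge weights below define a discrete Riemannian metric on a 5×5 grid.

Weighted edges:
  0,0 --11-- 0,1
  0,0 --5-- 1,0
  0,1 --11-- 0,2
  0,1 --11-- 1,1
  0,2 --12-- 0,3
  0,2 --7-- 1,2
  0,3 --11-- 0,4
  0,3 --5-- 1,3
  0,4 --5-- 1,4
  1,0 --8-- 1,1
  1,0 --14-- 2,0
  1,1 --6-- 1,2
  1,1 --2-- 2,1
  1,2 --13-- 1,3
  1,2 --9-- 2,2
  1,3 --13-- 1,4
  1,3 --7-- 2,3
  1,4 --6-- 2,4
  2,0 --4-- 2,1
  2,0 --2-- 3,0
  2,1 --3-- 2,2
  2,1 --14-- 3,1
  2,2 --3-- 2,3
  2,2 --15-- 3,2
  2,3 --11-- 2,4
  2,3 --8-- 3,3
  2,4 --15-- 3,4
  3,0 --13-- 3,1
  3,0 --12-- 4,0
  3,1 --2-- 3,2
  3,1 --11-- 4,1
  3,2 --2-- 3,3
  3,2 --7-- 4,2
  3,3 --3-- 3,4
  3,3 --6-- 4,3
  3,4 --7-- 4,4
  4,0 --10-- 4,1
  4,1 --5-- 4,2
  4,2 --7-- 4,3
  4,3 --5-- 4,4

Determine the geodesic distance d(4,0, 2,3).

Shortest path: 4,0 → 3,0 → 2,0 → 2,1 → 2,2 → 2,3, total weight = 24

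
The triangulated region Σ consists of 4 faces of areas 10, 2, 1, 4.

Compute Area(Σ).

10 + 2 + 1 + 4 = 17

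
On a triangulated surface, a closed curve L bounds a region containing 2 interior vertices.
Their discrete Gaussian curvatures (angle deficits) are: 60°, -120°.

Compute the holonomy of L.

Holonomy = total enclosed curvature = 60° + (-120°) = -60°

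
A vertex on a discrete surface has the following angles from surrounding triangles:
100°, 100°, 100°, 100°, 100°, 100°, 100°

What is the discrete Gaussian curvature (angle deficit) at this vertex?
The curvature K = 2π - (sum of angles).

Sum of angles = 700°. K = 360° - 700° = -340° = -17π/9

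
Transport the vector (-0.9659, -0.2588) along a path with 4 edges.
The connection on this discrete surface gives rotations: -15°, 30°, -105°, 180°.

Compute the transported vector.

Total rotation: (-15°) + 30° + (-105°) + 180° = 90°. Final vector: (0.2588, -0.9659)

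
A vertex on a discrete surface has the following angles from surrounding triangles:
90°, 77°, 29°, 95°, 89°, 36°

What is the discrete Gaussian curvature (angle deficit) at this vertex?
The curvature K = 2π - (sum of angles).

Sum of angles = 416°. K = 360° - 416° = -56° = -14π/45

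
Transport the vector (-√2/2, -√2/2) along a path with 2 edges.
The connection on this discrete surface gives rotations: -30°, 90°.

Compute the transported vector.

Total rotation: (-30°) + 90° = 60°. Final vector: (0.2588, -0.9659)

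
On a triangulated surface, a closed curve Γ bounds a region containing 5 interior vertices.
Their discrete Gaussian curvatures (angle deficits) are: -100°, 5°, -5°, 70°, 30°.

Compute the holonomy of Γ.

Holonomy = total enclosed curvature = (-100°) + 5° + (-5°) + 70° + 30° = 0°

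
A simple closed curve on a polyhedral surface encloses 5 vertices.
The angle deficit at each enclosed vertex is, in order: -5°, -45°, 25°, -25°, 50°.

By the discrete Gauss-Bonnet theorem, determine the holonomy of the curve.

Holonomy = total enclosed curvature = (-5°) + (-45°) + 25° + (-25°) + 50° = 0°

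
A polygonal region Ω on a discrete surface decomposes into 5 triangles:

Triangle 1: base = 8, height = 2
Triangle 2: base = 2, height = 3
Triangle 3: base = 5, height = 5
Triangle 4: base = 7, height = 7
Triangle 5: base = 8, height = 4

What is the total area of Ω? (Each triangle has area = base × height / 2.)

(1/2)×8×2 + (1/2)×2×3 + (1/2)×5×5 + (1/2)×7×7 + (1/2)×8×4 = 64.0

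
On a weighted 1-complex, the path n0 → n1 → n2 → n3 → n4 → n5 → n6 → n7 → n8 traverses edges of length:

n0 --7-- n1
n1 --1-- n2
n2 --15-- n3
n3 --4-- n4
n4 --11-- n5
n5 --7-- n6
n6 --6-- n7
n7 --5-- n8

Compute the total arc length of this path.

Arc length = 7 + 1 + 15 + 4 + 11 + 7 + 6 + 5 = 56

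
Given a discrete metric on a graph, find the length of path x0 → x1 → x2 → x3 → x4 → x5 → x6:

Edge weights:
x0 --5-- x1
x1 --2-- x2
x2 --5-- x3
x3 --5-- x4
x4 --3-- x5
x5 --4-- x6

Arc length = 5 + 2 + 5 + 5 + 3 + 4 = 24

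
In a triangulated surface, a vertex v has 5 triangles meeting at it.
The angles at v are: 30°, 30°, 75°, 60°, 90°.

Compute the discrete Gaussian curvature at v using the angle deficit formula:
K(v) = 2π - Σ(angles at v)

Sum of angles = 285°. K = 360° - 285° = 75°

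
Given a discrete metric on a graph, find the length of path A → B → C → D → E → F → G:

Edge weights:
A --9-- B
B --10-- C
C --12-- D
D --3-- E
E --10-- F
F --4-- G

Arc length = 9 + 10 + 12 + 3 + 10 + 4 = 48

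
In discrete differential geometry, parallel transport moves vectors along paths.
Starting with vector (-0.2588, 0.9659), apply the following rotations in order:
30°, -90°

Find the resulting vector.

Total rotation: 30° + (-90°) = -60°. Final vector: (0.7071, 0.7071)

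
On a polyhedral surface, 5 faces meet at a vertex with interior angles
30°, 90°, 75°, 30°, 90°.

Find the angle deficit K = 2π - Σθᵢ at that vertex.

Sum of angles = 315°. K = 360° - 315° = 45°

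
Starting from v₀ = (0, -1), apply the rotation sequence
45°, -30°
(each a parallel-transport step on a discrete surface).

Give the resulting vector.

Total rotation: 45° + (-30°) = 15°. Final vector: (0.2588, -0.9659)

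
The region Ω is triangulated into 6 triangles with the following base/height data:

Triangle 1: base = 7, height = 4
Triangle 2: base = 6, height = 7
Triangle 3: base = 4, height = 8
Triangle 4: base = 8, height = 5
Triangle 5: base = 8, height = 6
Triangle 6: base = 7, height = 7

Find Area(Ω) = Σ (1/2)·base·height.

(1/2)×7×4 + (1/2)×6×7 + (1/2)×4×8 + (1/2)×8×5 + (1/2)×8×6 + (1/2)×7×7 = 119.5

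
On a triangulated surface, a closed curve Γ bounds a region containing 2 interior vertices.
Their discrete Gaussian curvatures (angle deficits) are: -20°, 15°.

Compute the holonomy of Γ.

Holonomy = total enclosed curvature = (-20°) + 15° = -5°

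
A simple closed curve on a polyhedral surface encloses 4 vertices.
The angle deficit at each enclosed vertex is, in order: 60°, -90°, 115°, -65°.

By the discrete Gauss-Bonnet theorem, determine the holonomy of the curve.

Holonomy = total enclosed curvature = 60° + (-90°) + 115° + (-65°) = 20°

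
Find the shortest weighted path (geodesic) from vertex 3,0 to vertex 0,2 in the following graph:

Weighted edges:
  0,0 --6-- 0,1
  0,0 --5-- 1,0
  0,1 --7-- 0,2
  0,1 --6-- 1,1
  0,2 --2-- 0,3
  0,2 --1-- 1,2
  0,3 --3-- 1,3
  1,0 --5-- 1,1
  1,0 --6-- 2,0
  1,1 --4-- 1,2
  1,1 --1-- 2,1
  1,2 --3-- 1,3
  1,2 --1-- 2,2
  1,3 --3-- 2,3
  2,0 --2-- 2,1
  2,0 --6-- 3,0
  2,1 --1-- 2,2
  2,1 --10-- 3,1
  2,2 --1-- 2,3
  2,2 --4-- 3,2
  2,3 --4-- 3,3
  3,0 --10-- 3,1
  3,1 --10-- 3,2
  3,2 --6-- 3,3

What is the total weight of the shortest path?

Shortest path: 3,0 → 2,0 → 2,1 → 2,2 → 1,2 → 0,2, total weight = 11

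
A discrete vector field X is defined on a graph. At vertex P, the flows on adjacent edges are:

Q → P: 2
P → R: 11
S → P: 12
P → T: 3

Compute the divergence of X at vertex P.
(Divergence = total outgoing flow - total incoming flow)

Divergence = sum of outgoing flows = (-2) + 11 + (-12) + 3 = 0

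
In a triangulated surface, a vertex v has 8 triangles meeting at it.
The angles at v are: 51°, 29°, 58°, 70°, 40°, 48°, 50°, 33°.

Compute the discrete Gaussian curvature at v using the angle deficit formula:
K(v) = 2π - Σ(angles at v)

Sum of angles = 379°. K = 360° - 379° = -19° = -19π/180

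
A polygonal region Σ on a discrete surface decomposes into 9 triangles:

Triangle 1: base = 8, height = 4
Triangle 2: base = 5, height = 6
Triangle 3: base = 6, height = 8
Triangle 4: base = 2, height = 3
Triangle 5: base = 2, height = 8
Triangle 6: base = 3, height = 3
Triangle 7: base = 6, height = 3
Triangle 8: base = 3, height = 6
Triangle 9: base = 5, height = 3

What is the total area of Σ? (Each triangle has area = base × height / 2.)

(1/2)×8×4 + (1/2)×5×6 + (1/2)×6×8 + (1/2)×2×3 + (1/2)×2×8 + (1/2)×3×3 + (1/2)×6×3 + (1/2)×3×6 + (1/2)×5×3 = 96.0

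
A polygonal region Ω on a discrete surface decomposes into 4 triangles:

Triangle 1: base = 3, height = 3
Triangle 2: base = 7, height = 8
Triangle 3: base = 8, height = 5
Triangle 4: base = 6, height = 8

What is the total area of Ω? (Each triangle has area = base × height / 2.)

(1/2)×3×3 + (1/2)×7×8 + (1/2)×8×5 + (1/2)×6×8 = 76.5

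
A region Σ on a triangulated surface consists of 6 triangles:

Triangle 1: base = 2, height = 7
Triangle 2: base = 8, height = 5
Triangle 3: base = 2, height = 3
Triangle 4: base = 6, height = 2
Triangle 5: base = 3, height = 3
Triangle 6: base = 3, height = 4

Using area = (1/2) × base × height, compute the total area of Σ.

(1/2)×2×7 + (1/2)×8×5 + (1/2)×2×3 + (1/2)×6×2 + (1/2)×3×3 + (1/2)×3×4 = 46.5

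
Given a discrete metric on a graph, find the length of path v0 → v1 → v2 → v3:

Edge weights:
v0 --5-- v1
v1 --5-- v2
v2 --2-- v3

Arc length = 5 + 5 + 2 = 12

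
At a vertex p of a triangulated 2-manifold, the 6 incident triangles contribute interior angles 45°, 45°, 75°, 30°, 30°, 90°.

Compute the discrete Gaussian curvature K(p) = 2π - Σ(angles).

Sum of angles = 315°. K = 360° - 315° = 45° = π/4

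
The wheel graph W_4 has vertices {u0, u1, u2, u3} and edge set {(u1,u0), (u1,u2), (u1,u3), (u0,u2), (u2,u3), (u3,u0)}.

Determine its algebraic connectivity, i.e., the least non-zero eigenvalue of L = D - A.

The wheel W_4 is the join K_1 ∨ C_3 (a hub joined to every vertex of a cycle of length 3). For a join G ∨ H (G on p vertices, H on q vertices) the Laplacian spectrum is 0, p+q, the eigenvalues of L(G) other than one 0 each shifted by +q, and the eigenvalues of L(H) other than one 0 each shifted by +p. With G = K_1 (p = 1, nothing left after dropping its 0) and H = C_3 (q = 3, eigenvalues 2 − 2cos(2πk/3), k = 0, …, 2; drop k = 0), the spectrum of W_4 is 0, 4, and 1 + (2 − 2cos(2πk/3)) = 3 − 2cos(2πk/3) for k = 1, …, 2:
k=1: 3 − 2cos(2π/3) = 4.0; k=2: 3 − 2cos(4π/3) = 4.0.
Laplacian eigenvalues: [0.0, 4.0, 4.0, 4.0]. Algebraic connectivity (smallest non-zero eigenvalue) = 4.0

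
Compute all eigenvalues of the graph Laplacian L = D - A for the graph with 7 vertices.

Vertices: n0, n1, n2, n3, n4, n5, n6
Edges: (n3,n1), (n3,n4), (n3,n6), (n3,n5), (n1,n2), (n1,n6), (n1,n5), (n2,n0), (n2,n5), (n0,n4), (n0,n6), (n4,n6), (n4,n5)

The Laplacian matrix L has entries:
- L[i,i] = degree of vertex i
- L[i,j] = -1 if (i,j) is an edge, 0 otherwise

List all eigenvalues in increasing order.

Degrees: deg(n0) = 3, deg(n1) = 4, deg(n2) = 3, deg(n3) = 4, deg(n4) = 4, deg(n5) = 4, deg(n6) = 4.
L = D − A with rows/columns ordered (n0, n1, n2, n3, n4, n5, n6):
  [ 3,  0, -1,  0, -1,  0, -1]
  [ 0,  4, -1, -1,  0, -1, -1]
  [-1, -1,  3,  0,  0, -1,  0]
  [ 0, -1,  0,  4, -1, -1, -1]
  [-1,  0,  0, -1,  4, -1, -1]
  [ 0, -1, -1, -1, -1,  4,  0]
  [-1, -1,  0, -1, -1,  0,  4]
Characteristic polynomial: det(λI − L) = λ(λ² − 8λ + 14)²(λ − 4)(λ − 6).
Roots: λ = 0; (λ² − 8λ + 14) = 0 ⇒ λ = 4 ± √2 ≈ 2.5858, 5.4142 (multiplicity 2); (λ − 4) = 0 ⇒ λ = 4; (λ − 6) = 0 ⇒ λ = 6.
(Check: the roots sum (with multiplicity) to 26, matching trace L = Σdeg = 2·13 = 26.)
Laplacian eigenvalues (increasing order): [0.0, 2.5858, 2.5858, 4.0, 5.4142, 5.4142, 6.0]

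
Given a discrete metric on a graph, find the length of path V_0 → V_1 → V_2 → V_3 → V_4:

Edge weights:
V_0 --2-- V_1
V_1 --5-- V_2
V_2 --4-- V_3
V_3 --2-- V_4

Arc length = 2 + 5 + 4 + 2 = 13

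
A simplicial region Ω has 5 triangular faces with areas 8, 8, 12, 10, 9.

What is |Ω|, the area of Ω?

8 + 8 + 12 + 10 + 9 = 47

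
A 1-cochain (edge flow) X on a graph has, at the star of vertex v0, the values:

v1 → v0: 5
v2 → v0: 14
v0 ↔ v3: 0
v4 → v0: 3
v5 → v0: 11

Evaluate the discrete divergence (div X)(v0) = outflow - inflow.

Divergence = sum of outgoing flows = (-5) + (-14) + 0 + (-3) + (-11) = -33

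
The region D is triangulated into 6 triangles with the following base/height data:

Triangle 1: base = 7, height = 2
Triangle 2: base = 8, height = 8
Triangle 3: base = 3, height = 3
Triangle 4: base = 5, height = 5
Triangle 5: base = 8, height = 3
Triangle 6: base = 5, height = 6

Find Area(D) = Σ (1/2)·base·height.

(1/2)×7×2 + (1/2)×8×8 + (1/2)×3×3 + (1/2)×5×5 + (1/2)×8×3 + (1/2)×5×6 = 83.0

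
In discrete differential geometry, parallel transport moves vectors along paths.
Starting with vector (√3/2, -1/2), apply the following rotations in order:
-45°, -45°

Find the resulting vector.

Total rotation: (-45°) + (-45°) = -90°. Final vector: (-0.5000, -0.8660)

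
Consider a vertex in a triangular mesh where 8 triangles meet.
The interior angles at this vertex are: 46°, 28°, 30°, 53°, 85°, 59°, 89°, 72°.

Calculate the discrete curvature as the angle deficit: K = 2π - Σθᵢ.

Sum of angles = 462°. K = 360° - 462° = -102° = -17π/30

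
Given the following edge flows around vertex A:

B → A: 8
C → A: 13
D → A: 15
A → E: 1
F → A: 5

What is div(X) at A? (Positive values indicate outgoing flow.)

Divergence = sum of outgoing flows = (-8) + (-13) + (-15) + 1 + (-5) = -40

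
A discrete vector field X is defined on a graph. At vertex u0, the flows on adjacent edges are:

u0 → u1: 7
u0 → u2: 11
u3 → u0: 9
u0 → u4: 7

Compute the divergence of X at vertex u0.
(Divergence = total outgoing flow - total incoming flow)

Divergence = sum of outgoing flows = 7 + 11 + (-9) + 7 = 16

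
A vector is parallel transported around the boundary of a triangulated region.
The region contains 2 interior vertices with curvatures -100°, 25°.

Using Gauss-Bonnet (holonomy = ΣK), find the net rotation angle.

Holonomy = total enclosed curvature = (-100°) + 25° = -75°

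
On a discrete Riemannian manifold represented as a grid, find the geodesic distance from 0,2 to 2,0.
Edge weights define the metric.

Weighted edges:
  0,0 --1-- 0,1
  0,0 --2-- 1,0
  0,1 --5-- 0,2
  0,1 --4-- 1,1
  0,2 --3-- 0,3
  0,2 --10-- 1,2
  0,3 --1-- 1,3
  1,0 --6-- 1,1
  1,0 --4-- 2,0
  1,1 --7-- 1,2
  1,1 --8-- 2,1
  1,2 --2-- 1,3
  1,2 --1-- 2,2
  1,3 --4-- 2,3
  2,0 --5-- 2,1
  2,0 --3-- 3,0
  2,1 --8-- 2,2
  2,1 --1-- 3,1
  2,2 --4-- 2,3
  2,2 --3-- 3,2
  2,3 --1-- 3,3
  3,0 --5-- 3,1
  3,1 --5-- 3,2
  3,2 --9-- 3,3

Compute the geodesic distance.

Shortest path: 0,2 → 0,1 → 0,0 → 1,0 → 2,0, total weight = 12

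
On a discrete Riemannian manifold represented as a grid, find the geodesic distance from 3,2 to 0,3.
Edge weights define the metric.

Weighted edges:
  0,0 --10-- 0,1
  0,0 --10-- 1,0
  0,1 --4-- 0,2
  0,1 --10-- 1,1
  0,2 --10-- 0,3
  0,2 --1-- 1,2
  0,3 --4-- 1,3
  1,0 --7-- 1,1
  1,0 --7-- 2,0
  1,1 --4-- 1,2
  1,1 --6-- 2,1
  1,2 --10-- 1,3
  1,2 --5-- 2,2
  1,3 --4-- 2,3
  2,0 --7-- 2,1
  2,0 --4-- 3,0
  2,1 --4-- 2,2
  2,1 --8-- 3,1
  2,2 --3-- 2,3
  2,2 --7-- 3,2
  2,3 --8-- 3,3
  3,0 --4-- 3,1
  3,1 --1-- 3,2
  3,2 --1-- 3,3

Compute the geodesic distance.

Shortest path: 3,2 → 3,3 → 2,3 → 1,3 → 0,3, total weight = 17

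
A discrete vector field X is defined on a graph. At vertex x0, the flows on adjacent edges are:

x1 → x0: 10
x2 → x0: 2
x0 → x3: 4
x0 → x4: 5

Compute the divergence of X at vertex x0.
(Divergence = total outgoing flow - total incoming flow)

Divergence = sum of outgoing flows = (-10) + (-2) + 4 + 5 = -3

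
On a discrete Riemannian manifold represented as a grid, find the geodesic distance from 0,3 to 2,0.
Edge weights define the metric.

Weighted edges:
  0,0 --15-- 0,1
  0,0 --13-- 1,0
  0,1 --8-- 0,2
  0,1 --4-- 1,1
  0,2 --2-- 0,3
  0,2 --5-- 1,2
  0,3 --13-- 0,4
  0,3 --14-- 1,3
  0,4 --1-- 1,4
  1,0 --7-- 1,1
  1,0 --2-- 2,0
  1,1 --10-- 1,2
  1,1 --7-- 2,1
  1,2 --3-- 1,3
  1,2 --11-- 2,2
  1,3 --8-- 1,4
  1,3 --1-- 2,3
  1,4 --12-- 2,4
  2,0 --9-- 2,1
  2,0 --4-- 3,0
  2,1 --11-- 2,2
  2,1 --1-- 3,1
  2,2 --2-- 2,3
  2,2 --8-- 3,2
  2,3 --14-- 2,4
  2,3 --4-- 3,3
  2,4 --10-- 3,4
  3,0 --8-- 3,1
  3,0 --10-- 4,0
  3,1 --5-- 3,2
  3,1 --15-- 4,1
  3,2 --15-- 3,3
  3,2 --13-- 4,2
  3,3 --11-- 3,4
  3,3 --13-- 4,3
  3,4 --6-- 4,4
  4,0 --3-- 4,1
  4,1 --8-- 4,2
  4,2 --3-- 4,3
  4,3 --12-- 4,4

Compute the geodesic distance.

Shortest path: 0,3 → 0,2 → 0,1 → 1,1 → 1,0 → 2,0, total weight = 23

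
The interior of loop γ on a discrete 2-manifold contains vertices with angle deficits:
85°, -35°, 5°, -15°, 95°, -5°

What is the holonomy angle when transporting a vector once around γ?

Holonomy = total enclosed curvature = 85° + (-35°) + 5° + (-15°) + 95° + (-5°) = 130°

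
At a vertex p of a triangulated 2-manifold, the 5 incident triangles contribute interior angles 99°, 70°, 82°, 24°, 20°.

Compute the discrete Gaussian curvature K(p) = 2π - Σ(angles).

Sum of angles = 295°. K = 360° - 295° = 65° = 13π/36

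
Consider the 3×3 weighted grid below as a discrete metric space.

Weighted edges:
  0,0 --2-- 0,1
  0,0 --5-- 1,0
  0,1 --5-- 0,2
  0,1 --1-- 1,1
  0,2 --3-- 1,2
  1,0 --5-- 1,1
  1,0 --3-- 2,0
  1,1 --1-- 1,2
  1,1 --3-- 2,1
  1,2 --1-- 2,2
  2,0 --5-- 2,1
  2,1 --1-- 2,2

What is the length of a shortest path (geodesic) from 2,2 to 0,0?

Shortest path: 2,2 → 1,2 → 1,1 → 0,1 → 0,0, total weight = 5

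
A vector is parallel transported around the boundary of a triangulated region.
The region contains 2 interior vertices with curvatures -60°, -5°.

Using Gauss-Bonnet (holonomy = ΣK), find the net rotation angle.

Holonomy = total enclosed curvature = (-60°) + (-5°) = -65°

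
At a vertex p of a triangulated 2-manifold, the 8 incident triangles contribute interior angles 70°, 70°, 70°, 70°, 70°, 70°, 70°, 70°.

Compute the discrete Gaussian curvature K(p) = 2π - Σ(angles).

Sum of angles = 560°. K = 360° - 560° = -200°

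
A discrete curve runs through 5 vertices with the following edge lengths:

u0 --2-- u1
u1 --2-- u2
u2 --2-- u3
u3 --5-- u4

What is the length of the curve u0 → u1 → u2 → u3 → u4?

Arc length = 2 + 2 + 2 + 5 = 11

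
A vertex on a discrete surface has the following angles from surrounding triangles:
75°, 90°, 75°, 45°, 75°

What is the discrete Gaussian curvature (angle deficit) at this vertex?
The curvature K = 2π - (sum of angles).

Sum of angles = 360°. K = 360° - 360° = 0° = 0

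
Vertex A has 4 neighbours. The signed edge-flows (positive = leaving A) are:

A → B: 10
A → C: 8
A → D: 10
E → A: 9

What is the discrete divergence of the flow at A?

Divergence = sum of outgoing flows = 10 + 8 + 10 + (-9) = 19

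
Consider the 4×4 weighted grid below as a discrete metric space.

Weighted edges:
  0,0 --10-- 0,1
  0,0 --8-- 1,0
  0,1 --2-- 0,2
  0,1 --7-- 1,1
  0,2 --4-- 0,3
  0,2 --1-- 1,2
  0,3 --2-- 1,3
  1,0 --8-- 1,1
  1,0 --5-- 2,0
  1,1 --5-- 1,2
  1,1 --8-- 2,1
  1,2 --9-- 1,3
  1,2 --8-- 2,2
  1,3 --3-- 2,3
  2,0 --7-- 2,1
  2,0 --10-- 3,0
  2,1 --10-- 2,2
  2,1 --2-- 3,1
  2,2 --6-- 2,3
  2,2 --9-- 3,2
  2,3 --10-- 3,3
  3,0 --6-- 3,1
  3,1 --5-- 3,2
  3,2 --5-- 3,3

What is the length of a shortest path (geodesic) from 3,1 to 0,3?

Shortest path: 3,1 → 2,1 → 1,1 → 1,2 → 0,2 → 0,3, total weight = 20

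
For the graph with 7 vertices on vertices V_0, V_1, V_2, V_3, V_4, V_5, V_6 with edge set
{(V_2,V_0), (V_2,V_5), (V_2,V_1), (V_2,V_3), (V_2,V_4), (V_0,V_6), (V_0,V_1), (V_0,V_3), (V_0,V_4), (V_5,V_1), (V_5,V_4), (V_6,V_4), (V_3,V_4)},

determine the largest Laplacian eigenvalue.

Degrees: deg(V_0) = 5, deg(V_1) = 3, deg(V_2) = 5, deg(V_3) = 3, deg(V_4) = 5, deg(V_5) = 3, deg(V_6) = 2.
L = D − A with rows/columns ordered (V_0, V_1, V_2, V_3, V_4, V_5, V_6):
  [ 5, -1, -1, -1, -1,  0, -1]
  [-1,  3, -1,  0,  0, -1,  0]
  [-1, -1,  5, -1, -1, -1,  0]
  [-1,  0, -1,  3, -1,  0,  0]
  [-1,  0, -1, -1,  5, -1, -1]
  [ 0, -1, -1,  0, -1,  3,  0]
  [-1,  0,  0,  0, -1,  0,  2]
Characteristic polynomial: det(λI − L) = λ(λ² − 8λ + 11)(λ² − 8λ + 14)(λ² − 10λ + 23).
Roots: λ = 0; (λ² − 8λ + 11) = 0 ⇒ λ = 4 ± √5 ≈ 1.7639, 6.2361; (λ² − 8λ + 14) = 0 ⇒ λ = 4 ± √2 ≈ 2.5858, 5.4142; (λ² − 10λ + 23) = 0 ⇒ λ = 5 ± √2 ≈ 3.5858, 6.4142.
(Check: the roots sum (with multiplicity) to 26, matching trace L = Σdeg = 2·13 = 26.)
Laplacian eigenvalues: [0.0, 1.7639, 2.5858, 3.5858, 5.4142, 6.2361, 6.4142]. Largest eigenvalue (spectral radius) = 6.4142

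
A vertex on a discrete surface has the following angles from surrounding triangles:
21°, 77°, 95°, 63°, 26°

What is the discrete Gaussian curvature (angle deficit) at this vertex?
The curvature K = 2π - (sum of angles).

Sum of angles = 282°. K = 360° - 282° = 78° = 13π/30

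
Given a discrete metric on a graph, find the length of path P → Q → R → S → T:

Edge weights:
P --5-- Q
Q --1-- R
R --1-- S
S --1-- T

Arc length = 5 + 1 + 1 + 1 = 8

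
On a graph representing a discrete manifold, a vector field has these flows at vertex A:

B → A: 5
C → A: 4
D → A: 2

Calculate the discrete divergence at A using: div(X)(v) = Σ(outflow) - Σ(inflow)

Divergence = sum of outgoing flows = (-5) + (-4) + (-2) = -11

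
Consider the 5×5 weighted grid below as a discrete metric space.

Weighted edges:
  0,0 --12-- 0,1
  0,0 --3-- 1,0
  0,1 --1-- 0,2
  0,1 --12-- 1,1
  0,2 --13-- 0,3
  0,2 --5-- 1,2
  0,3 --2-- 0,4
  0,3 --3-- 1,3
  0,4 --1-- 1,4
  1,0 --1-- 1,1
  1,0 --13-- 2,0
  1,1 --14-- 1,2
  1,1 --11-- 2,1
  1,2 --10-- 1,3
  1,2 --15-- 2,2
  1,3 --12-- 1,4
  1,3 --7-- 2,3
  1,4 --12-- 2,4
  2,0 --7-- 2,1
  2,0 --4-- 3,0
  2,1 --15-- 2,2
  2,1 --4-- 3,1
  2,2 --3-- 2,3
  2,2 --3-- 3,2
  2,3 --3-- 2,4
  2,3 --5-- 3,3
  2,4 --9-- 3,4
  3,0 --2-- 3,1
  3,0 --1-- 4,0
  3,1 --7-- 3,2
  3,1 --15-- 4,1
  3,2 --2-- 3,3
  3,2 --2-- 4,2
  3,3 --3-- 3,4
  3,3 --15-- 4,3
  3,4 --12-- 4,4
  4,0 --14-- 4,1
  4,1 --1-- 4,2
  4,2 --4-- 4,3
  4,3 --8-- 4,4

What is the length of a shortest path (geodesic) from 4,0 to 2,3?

Shortest path: 4,0 → 3,0 → 3,1 → 3,2 → 2,2 → 2,3, total weight = 16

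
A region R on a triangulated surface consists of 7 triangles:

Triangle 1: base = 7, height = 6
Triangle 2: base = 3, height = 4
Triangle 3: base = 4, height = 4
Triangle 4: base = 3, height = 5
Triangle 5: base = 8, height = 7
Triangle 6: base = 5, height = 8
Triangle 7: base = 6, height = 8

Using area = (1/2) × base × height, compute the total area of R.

(1/2)×7×6 + (1/2)×3×4 + (1/2)×4×4 + (1/2)×3×5 + (1/2)×8×7 + (1/2)×5×8 + (1/2)×6×8 = 114.5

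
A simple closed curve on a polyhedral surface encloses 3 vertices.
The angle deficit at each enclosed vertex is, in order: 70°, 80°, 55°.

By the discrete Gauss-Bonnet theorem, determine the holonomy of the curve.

Holonomy = total enclosed curvature = 70° + 80° + 55° = 205°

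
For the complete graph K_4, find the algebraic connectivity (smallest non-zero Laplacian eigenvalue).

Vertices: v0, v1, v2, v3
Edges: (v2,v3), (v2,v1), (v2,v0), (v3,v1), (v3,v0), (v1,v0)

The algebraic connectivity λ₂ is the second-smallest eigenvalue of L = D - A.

For the complete graph K_n, L = nI − J (J = all-ones matrix). J has eigenvalues n (once, eigenvector 𝟙) and 0 (multiplicity n−1), so L has eigenvalues 0 (once) and n (multiplicity n−1). Here n = 4: eigenvalue 0 once and 4 with multiplicity 3.
Laplacian eigenvalues: [0.0, 4.0, 4.0, 4.0]. Algebraic connectivity (smallest non-zero eigenvalue) = 4.0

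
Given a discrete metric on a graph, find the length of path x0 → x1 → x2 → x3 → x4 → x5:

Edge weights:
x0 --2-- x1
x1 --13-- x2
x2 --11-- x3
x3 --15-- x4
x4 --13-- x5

Arc length = 2 + 13 + 11 + 15 + 13 = 54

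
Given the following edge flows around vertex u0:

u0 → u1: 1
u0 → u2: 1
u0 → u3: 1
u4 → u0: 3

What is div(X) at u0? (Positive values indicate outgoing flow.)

Divergence = sum of outgoing flows = 1 + 1 + 1 + (-3) = 0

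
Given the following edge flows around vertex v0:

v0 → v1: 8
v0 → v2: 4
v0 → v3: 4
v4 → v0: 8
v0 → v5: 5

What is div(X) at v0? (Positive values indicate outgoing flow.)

Divergence = sum of outgoing flows = 8 + 4 + 4 + (-8) + 5 = 13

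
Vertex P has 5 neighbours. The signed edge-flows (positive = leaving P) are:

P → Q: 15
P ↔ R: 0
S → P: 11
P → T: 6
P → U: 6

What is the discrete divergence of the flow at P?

Divergence = sum of outgoing flows = 15 + 0 + (-11) + 6 + 6 = 16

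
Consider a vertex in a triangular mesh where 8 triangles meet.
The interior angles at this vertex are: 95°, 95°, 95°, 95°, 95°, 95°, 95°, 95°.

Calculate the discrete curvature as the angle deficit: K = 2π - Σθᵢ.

Sum of angles = 760°. K = 360° - 760° = -400°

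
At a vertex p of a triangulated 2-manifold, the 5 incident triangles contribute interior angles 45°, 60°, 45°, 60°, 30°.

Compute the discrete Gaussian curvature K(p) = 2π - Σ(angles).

Sum of angles = 240°. K = 360° - 240° = 120°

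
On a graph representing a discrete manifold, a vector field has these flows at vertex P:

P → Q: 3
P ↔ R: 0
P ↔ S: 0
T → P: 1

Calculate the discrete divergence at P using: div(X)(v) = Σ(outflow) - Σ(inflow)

Divergence = sum of outgoing flows = 3 + 0 + 0 + (-1) = 2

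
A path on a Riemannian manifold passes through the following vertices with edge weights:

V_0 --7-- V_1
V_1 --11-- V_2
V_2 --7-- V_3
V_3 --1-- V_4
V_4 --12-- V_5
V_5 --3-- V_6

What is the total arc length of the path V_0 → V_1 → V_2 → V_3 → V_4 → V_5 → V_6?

Arc length = 7 + 11 + 7 + 1 + 12 + 3 = 41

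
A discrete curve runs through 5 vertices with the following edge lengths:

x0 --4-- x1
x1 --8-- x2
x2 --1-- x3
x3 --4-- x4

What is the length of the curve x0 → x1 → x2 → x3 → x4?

Arc length = 4 + 8 + 1 + 4 = 17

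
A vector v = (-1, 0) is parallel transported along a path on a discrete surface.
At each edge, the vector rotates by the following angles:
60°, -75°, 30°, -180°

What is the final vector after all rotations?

Total rotation: 60° + (-75°) + 30° + (-180°) = -165°. Final vector: (0.9659, 0.2588)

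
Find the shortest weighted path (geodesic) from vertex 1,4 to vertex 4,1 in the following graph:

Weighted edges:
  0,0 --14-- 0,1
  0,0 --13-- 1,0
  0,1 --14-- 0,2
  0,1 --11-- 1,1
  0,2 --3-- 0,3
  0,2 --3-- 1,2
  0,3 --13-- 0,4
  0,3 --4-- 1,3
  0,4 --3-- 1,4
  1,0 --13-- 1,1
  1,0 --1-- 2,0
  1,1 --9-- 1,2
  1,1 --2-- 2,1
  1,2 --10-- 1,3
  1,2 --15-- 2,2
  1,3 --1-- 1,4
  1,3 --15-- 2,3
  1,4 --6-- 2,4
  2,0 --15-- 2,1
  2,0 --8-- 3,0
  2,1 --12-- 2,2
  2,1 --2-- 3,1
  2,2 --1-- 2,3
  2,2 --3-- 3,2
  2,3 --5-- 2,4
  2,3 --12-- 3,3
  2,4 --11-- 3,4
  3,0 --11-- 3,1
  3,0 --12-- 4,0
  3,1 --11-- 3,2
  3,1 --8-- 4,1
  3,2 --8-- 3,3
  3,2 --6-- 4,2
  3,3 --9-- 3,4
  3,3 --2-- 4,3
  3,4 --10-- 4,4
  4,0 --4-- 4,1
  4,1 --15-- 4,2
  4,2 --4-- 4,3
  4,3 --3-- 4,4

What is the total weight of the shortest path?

Shortest path: 1,4 → 1,3 → 1,2 → 1,1 → 2,1 → 3,1 → 4,1, total weight = 32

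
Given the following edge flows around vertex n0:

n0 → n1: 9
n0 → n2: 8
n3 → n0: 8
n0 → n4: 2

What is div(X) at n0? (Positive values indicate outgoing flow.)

Divergence = sum of outgoing flows = 9 + 8 + (-8) + 2 = 11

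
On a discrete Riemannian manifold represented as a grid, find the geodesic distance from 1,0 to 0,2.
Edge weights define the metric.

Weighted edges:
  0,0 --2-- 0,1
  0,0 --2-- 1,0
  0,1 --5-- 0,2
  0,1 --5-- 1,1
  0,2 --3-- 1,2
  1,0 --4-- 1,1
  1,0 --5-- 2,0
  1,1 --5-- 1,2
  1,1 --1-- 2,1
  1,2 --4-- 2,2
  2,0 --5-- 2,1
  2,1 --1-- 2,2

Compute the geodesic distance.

Shortest path: 1,0 → 0,0 → 0,1 → 0,2, total weight = 9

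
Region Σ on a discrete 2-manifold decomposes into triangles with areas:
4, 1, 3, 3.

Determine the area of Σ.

4 + 1 + 3 + 3 = 11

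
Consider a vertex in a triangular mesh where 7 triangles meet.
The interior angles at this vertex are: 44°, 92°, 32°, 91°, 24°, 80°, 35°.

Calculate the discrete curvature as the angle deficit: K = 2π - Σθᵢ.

Sum of angles = 398°. K = 360° - 398° = -38° = -19π/90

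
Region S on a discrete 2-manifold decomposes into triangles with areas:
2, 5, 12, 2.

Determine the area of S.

2 + 5 + 12 + 2 = 21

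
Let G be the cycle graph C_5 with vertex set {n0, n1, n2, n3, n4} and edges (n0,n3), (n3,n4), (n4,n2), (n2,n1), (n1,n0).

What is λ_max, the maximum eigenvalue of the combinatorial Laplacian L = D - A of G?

The cycle graph C_n has Laplacian eigenvalues λ_k = 2 − 2cos(2πk/n), k = 0, 1, …, n−1. Here n = 5:
k=0: 2 − 2cos(0) = 0.0; k=1: 2 − 2cos(2π/5) = 1.382; k=2: 2 − 2cos(4π/5) = 3.618; k=3: 2 − 2cos(6π/5) = 3.618; k=4: 2 − 2cos(8π/5) = 1.382.
Laplacian eigenvalues: [0.0, 1.382, 1.382, 3.618, 3.618]. Largest eigenvalue (spectral radius) = 3.618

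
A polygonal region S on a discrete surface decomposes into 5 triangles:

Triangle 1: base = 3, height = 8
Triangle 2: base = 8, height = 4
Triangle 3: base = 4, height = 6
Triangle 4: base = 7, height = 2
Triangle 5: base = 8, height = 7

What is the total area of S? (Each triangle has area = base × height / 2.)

(1/2)×3×8 + (1/2)×8×4 + (1/2)×4×6 + (1/2)×7×2 + (1/2)×8×7 = 75.0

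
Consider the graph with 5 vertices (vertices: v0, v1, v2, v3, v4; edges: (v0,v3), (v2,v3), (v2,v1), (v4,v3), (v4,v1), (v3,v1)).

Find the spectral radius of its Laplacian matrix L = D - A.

Degrees: deg(v0) = 1, deg(v1) = 3, deg(v2) = 2, deg(v3) = 4, deg(v4) = 2.
L = D − A with rows/columns ordered (v0, v1, v2, v3, v4):
  [ 1,  0,  0, -1,  0]
  [ 0,  3, -1, -1, -1]
  [ 0, -1,  2, -1,  0]
  [-1, -1, -1,  4, -1]
  [ 0, -1,  0, -1,  2]
Characteristic polynomial: det(λI − L) = λ(λ − 1)(λ − 2)(λ − 4)(λ − 5).
Roots: λ = 0; (λ − 1) = 0 ⇒ λ = 1; (λ − 2) = 0 ⇒ λ = 2; (λ − 4) = 0 ⇒ λ = 4; (λ − 5) = 0 ⇒ λ = 5.
(Check: the roots sum (with multiplicity) to 12, matching trace L = Σdeg = 2·6 = 12.)
Laplacian eigenvalues: [0.0, 1.0, 2.0, 4.0, 5.0]. Largest eigenvalue (spectral radius) = 5.0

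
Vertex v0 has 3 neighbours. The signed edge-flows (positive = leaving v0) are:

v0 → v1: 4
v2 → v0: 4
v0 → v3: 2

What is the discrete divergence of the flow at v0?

Divergence = sum of outgoing flows = 4 + (-4) + 2 = 2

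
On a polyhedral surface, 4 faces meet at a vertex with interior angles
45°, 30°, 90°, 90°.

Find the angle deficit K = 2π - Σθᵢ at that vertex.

Sum of angles = 255°. K = 360° - 255° = 105° = 7π/12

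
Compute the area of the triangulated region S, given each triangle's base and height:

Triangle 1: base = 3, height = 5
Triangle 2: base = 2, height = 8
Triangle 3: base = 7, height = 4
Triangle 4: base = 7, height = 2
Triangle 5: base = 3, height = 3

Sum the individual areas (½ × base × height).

(1/2)×3×5 + (1/2)×2×8 + (1/2)×7×4 + (1/2)×7×2 + (1/2)×3×3 = 41.0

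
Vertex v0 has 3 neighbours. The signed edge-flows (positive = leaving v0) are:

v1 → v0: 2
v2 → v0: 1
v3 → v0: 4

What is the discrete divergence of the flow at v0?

Divergence = sum of outgoing flows = (-2) + (-1) + (-4) = -7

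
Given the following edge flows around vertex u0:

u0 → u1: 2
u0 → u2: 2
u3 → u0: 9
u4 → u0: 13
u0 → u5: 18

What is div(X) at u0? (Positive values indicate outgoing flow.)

Divergence = sum of outgoing flows = 2 + 2 + (-9) + (-13) + 18 = 0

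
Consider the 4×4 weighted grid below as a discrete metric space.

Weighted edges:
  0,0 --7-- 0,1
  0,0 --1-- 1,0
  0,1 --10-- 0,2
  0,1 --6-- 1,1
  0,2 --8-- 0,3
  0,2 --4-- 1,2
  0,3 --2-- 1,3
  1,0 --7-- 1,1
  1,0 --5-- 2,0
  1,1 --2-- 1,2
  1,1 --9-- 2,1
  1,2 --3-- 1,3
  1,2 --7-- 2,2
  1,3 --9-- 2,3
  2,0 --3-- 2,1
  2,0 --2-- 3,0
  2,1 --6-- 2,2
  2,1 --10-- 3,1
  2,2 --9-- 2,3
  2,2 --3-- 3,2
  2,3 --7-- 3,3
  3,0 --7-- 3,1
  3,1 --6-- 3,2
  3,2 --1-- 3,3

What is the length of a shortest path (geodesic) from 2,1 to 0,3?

Shortest path: 2,1 → 1,1 → 1,2 → 1,3 → 0,3, total weight = 16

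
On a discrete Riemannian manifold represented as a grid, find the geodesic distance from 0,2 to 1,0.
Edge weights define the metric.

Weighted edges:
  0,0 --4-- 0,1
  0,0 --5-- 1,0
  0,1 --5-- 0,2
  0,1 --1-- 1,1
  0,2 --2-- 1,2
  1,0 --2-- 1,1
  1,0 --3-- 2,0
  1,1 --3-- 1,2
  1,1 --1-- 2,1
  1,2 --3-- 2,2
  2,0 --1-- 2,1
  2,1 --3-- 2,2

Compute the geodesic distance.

Shortest path: 0,2 → 1,2 → 1,1 → 1,0, total weight = 7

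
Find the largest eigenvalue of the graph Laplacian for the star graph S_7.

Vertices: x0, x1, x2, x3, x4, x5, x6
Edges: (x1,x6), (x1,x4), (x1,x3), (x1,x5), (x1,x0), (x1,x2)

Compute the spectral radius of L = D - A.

The star S_7 is the complete bipartite graph K_{1,6} (one hub of degree 6, 6 leaves of degree 1). The Laplacian spectrum of K_{p,q} is 0, p (multiplicity q−1), q (multiplicity p−1), p+q. With p = 1, q = 6: 0 once, 1 with multiplicity 5, and 7 once. (Check: trace L = sum of degrees = 12 = 5·1 + 7.)
Laplacian eigenvalues: [0.0, 1.0, 1.0, 1.0, 1.0, 1.0, 7.0]. Largest eigenvalue (spectral radius) = 7.0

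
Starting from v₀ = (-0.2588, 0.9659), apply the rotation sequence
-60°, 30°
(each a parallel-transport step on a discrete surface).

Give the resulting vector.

Total rotation: (-60°) + 30° = -30°. Final vector: (0.2588, 0.9659)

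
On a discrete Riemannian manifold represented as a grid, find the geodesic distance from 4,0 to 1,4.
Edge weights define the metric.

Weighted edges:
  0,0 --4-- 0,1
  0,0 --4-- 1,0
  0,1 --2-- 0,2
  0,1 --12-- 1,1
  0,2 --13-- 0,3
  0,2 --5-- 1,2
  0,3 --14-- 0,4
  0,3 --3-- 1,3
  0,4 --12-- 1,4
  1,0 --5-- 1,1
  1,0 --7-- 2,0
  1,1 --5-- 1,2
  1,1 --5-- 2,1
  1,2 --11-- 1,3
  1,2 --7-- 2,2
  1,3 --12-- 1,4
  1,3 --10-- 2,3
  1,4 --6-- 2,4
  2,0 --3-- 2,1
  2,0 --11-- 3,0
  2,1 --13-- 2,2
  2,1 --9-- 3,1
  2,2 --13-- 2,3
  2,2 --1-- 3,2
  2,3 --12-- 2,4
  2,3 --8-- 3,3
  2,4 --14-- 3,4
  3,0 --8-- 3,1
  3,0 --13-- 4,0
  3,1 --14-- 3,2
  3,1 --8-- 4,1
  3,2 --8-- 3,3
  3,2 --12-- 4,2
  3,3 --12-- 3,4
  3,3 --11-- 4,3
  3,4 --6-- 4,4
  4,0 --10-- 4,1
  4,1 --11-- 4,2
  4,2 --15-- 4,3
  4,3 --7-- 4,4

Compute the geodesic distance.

Shortest path: 4,0 → 4,1 → 3,1 → 2,1 → 1,1 → 1,2 → 1,3 → 1,4, total weight = 60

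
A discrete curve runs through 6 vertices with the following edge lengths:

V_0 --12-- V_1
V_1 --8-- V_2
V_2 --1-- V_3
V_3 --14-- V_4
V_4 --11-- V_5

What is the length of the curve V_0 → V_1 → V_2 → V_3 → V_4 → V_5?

Arc length = 12 + 8 + 1 + 14 + 11 = 46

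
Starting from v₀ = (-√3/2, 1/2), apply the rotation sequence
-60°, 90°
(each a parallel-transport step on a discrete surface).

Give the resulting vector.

Total rotation: (-60°) + 90° = 30°. Final vector: (-1, 0)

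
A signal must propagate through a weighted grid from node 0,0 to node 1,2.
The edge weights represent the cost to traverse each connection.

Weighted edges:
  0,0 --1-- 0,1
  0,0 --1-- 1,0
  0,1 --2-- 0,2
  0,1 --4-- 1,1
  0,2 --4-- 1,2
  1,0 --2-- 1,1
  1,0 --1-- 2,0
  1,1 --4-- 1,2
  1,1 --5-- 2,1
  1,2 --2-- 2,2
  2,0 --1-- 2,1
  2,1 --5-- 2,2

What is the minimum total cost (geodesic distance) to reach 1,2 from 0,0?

Shortest path: 0,0 → 0,1 → 0,2 → 1,2, total weight = 7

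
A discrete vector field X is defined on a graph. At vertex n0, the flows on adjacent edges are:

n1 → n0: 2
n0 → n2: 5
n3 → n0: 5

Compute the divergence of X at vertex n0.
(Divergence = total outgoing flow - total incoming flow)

Divergence = sum of outgoing flows = (-2) + 5 + (-5) = -2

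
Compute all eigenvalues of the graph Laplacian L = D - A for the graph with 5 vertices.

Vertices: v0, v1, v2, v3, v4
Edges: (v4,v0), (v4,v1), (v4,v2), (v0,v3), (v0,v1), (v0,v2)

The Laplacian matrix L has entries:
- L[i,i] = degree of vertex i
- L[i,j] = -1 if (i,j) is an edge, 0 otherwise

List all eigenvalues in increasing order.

Degrees: deg(v0) = 4, deg(v1) = 2, deg(v2) = 2, deg(v3) = 1, deg(v4) = 3.
L = D − A with rows/columns ordered (v0, v1, v2, v3, v4):
  [ 4, -1, -1, -1, -1]
  [-1,  2,  0,  0, -1]
  [-1,  0,  2,  0, -1]
  [-1,  0,  0,  1,  0]
  [-1, -1, -1,  0,  3]
Characteristic polynomial: det(λI − L) = λ(λ − 1)(λ − 2)(λ − 4)(λ − 5).
Roots: λ = 0; (λ − 1) = 0 ⇒ λ = 1; (λ − 2) = 0 ⇒ λ = 2; (λ − 4) = 0 ⇒ λ = 4; (λ − 5) = 0 ⇒ λ = 5.
(Check: the roots sum (with multiplicity) to 12, matching trace L = Σdeg = 2·6 = 12.)
Laplacian eigenvalues (increasing order): [0.0, 1.0, 2.0, 4.0, 5.0]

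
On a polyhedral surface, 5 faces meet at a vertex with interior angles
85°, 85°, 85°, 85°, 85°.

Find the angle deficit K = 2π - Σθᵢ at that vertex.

Sum of angles = 425°. K = 360° - 425° = -65° = -13π/36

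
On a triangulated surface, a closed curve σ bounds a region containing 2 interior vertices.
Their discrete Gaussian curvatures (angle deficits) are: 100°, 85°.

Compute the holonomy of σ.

Holonomy = total enclosed curvature = 100° + 85° = 185°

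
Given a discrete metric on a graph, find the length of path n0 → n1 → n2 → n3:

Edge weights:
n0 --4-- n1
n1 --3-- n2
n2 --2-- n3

Arc length = 4 + 3 + 2 = 9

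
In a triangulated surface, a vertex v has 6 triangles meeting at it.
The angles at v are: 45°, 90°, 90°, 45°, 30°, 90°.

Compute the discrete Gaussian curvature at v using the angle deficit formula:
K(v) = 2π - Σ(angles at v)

Sum of angles = 390°. K = 360° - 390° = -30° = -π/6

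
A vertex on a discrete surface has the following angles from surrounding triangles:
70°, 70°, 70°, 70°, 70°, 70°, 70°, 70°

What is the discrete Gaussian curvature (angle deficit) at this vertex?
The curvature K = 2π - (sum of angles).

Sum of angles = 560°. K = 360° - 560° = -200° = -10π/9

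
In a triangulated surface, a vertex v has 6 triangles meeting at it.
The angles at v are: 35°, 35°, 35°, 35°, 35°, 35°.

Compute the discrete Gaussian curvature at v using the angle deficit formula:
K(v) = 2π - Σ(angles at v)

Sum of angles = 210°. K = 360° - 210° = 150°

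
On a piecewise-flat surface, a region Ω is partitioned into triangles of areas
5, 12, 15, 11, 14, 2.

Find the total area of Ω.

5 + 12 + 15 + 11 + 14 + 2 = 59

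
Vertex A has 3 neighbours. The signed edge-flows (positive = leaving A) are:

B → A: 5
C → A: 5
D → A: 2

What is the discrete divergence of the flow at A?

Divergence = sum of outgoing flows = (-5) + (-5) + (-2) = -12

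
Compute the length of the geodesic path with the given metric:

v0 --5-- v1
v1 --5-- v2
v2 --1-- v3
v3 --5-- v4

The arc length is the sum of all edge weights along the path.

Arc length = 5 + 5 + 1 + 5 = 16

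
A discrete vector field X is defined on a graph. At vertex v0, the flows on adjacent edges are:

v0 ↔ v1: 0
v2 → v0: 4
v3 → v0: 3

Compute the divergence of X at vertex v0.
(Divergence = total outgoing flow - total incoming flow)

Divergence = sum of outgoing flows = 0 + (-4) + (-3) = -7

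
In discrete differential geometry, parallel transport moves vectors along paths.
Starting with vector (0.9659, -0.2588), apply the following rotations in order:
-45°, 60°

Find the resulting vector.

Total rotation: (-45°) + 60° = 15°. Final vector: (1, 0)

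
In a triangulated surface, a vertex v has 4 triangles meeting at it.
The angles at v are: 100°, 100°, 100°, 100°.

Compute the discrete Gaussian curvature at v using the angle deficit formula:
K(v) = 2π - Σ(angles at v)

Sum of angles = 400°. K = 360° - 400° = -40° = -2π/9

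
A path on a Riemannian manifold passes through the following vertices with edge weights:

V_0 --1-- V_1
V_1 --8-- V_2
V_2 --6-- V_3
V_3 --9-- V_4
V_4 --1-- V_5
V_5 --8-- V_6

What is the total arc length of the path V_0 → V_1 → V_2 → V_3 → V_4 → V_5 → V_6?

Arc length = 1 + 8 + 6 + 9 + 1 + 8 = 33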